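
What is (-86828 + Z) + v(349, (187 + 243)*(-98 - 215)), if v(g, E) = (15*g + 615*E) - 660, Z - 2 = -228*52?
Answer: -82866957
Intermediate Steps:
Z = -11854 (Z = 2 - 228*52 = 2 - 11856 = -11854)
v(g, E) = -660 + 15*g + 615*E
(-86828 + Z) + v(349, (187 + 243)*(-98 - 215)) = (-86828 - 11854) + (-660 + 15*349 + 615*((187 + 243)*(-98 - 215))) = -98682 + (-660 + 5235 + 615*(430*(-313))) = -98682 + (-660 + 5235 + 615*(-134590)) = -98682 + (-660 + 5235 - 82772850) = -98682 - 82768275 = -82866957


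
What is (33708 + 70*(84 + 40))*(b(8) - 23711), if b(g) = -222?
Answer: -1014472004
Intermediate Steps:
(33708 + 70*(84 + 40))*(b(8) - 23711) = (33708 + 70*(84 + 40))*(-222 - 23711) = (33708 + 70*124)*(-23933) = (33708 + 8680)*(-23933) = 42388*(-23933) = -1014472004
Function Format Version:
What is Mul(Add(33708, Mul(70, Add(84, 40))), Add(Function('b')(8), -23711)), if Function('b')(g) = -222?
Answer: -1014472004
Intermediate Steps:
Mul(Add(33708, Mul(70, Add(84, 40))), Add(Function('b')(8), -23711)) = Mul(Add(33708, Mul(70, Add(84, 40))), Add(-222, -23711)) = Mul(Add(33708, Mul(70, 124)), -23933) = Mul(Add(33708, 8680), -23933) = Mul(42388, -23933) = -1014472004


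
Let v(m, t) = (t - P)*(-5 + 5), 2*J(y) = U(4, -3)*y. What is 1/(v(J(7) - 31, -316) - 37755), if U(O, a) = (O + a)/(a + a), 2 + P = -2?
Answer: -1/37755 ≈ -2.6487e-5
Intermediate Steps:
P = -4 (P = -2 - 2 = -4)
U(O, a) = (O + a)/(2*a) (U(O, a) = (O + a)/((2*a)) = (O + a)*(1/(2*a)) = (O + a)/(2*a))
J(y) = -y/12 (J(y) = (((½)*(4 - 3)/(-3))*y)/2 = (((½)*(-⅓)*1)*y)/2 = (-y/6)/2 = -y/12)
v(m, t) = 0 (v(m, t) = (t - 1*(-4))*(-5 + 5) = (t + 4)*0 = (4 + t)*0 = 0)
1/(v(J(7) - 31, -316) - 37755) = 1/(0 - 37755) = 1/(-37755) = -1/37755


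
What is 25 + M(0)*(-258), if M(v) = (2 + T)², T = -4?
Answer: -1007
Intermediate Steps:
M(v) = 4 (M(v) = (2 - 4)² = (-2)² = 4)
25 + M(0)*(-258) = 25 + 4*(-258) = 25 - 1032 = -1007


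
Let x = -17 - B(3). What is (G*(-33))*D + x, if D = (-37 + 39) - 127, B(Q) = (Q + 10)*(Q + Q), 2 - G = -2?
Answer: 16405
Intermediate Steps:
G = 4 (G = 2 - 1*(-2) = 2 + 2 = 4)
B(Q) = 2*Q*(10 + Q) (B(Q) = (10 + Q)*(2*Q) = 2*Q*(10 + Q))
D = -125 (D = 2 - 127 = -125)
x = -95 (x = -17 - 2*3*(10 + 3) = -17 - 2*3*13 = -17 - 1*78 = -17 - 78 = -95)
(G*(-33))*D + x = (4*(-33))*(-125) - 95 = -132*(-125) - 95 = 16500 - 95 = 16405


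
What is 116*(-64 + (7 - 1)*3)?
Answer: -5336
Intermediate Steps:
116*(-64 + (7 - 1)*3) = 116*(-64 + 6*3) = 116*(-64 + 18) = 116*(-46) = -5336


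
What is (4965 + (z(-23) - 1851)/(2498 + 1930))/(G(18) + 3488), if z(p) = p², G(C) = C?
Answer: 10991849/7762284 ≈ 1.4161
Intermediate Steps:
(4965 + (z(-23) - 1851)/(2498 + 1930))/(G(18) + 3488) = (4965 + ((-23)² - 1851)/(2498 + 1930))/(18 + 3488) = (4965 + (529 - 1851)/4428)/3506 = (4965 - 1322*1/4428)*(1/3506) = (4965 - 661/2214)*(1/3506) = (10991849/2214)*(1/3506) = 10991849/7762284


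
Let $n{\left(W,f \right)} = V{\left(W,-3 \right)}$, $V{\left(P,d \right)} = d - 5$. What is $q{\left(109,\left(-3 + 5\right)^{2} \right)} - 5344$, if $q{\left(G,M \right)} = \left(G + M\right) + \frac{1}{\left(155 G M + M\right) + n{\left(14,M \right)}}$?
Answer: $- \frac{353490055}{67576} \approx -5231.0$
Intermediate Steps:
$V{\left(P,d \right)} = -5 + d$
$n{\left(W,f \right)} = -8$ ($n{\left(W,f \right)} = -5 - 3 = -8$)
$q{\left(G,M \right)} = G + M + \frac{1}{-8 + M + 155 G M}$ ($q{\left(G,M \right)} = \left(G + M\right) + \frac{1}{\left(155 G M + M\right) - 8} = \left(G + M\right) + \frac{1}{\left(M + 155 G M\right) - 8} = \left(G + M\right) + \frac{1}{-8 + M + 155 G M} = G + M + \frac{1}{-8 + M + 155 G M}$)
$q{\left(109,\left(-3 + 5\right)^{2} \right)} - 5344 = \frac{1 + \left(\left(-3 + 5\right)^{2}\right)^{2} - 872 - 8 \left(-3 + 5\right)^{2} + 109 \left(-3 + 5\right)^{2} + 155 \cdot 109 \left(\left(-3 + 5\right)^{2}\right)^{2} + 155 \left(-3 + 5\right)^{2} \cdot 109^{2}}{-8 + \left(-3 + 5\right)^{2} + 155 \cdot 109 \left(-3 + 5\right)^{2}} - 5344 = \frac{1 + \left(2^{2}\right)^{2} - 872 - 8 \cdot 2^{2} + 109 \cdot 2^{2} + 155 \cdot 109 \left(2^{2}\right)^{2} + 155 \cdot 2^{2} \cdot 11881}{-8 + 2^{2} + 155 \cdot 109 \cdot 2^{2}} - 5344 = \frac{1 + 4^{2} - 872 - 32 + 109 \cdot 4 + 155 \cdot 109 \cdot 4^{2} + 155 \cdot 4 \cdot 11881}{-8 + 4 + 155 \cdot 109 \cdot 4} - 5344 = \frac{1 + 16 - 872 - 32 + 436 + 155 \cdot 109 \cdot 16 + 7366220}{-8 + 4 + 67580} - 5344 = \frac{1 + 16 - 872 - 32 + 436 + 270320 + 7366220}{67576} - 5344 = \frac{1}{67576} \cdot 7636089 - 5344 = \frac{7636089}{67576} - 5344 = - \frac{353490055}{67576}$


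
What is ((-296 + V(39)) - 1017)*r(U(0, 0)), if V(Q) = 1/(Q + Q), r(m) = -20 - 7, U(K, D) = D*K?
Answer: 921717/26 ≈ 35451.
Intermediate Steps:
r(m) = -27
V(Q) = 1/(2*Q)
((-296 + V(39)) - 1017)*r(U(0, 0)) = ((-296 + (1/2)/39) - 1017)*(-27) = ((-296 + (1/2)*(1/39)) - 1017)*(-27) = ((-296 + 1/78) - 1017)*(-27) = (-23087/78 - 1017)*(-27) = -102413/78*(-27) = 921717/26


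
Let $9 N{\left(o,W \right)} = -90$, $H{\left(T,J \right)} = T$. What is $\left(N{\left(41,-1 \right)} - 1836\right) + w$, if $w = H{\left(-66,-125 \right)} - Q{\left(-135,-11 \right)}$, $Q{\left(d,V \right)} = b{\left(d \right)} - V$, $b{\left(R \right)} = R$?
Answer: $-1788$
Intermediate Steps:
$N{\left(o,W \right)} = -10$ ($N{\left(o,W \right)} = \frac{1}{9} \left(-90\right) = -10$)
$Q{\left(d,V \right)} = d - V$
$w = 58$ ($w = -66 - \left(-135 - -11\right) = -66 - \left(-135 + 11\right) = -66 - -124 = -66 + 124 = 58$)
$\left(N{\left(41,-1 \right)} - 1836\right) + w = \left(-10 - 1836\right) + 58 = -1846 + 58 = -1788$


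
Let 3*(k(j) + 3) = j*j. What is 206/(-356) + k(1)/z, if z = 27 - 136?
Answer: -32257/58206 ≈ -0.55419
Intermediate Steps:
z = -109
k(j) = -3 + j²/3 (k(j) = -3 + (j*j)/3 = -3 + j²/3)
206/(-356) + k(1)/z = 206/(-356) + (-3 + (⅓)*1²)/(-109) = 206*(-1/356) + (-3 + (⅓)*1)*(-1/109) = -103/178 + (-3 + ⅓)*(-1/109) = -103/178 - 8/3*(-1/109) = -103/178 + 8/327 = -32257/58206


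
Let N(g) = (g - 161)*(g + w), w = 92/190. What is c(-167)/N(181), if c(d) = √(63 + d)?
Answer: 19*I*√26/34482 ≈ 0.0028096*I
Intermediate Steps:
w = 46/95 (w = 92*(1/190) = 46/95 ≈ 0.48421)
N(g) = (-161 + g)*(46/95 + g) (N(g) = (g - 161)*(g + 46/95) = (-161 + g)*(46/95 + g))
c(-167)/N(181) = √(63 - 167)/(-7406/95 + 181² - 15249/95*181) = √(-104)/(-7406/95 + 32761 - 2760069/95) = (2*I*√26)/(68964/19) = (2*I*√26)*(19/68964) = 19*I*√26/34482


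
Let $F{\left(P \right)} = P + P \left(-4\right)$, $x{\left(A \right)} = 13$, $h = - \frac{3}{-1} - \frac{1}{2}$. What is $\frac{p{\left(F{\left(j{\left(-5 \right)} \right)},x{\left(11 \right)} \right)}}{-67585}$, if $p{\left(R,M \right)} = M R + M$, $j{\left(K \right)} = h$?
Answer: $\frac{169}{135170} \approx 0.0012503$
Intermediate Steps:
$h = \frac{5}{2}$ ($h = \left(-3\right) \left(-1\right) - \frac{1}{2} = 3 - \frac{1}{2} = \frac{5}{2} \approx 2.5$)
$j{\left(K \right)} = \frac{5}{2}$
$F{\left(P \right)} = - 3 P$ ($F{\left(P \right)} = P - 4 P = - 3 P$)
$p{\left(R,M \right)} = M + M R$
$\frac{p{\left(F{\left(j{\left(-5 \right)} \right)},x{\left(11 \right)} \right)}}{-67585} = \frac{13 \left(1 - \frac{15}{2}\right)}{-67585} = 13 \left(1 - \frac{15}{2}\right) \left(- \frac{1}{67585}\right) = 13 \left(- \frac{13}{2}\right) \left(- \frac{1}{67585}\right) = \left(- \frac{169}{2}\right) \left(- \frac{1}{67585}\right) = \frac{169}{135170}$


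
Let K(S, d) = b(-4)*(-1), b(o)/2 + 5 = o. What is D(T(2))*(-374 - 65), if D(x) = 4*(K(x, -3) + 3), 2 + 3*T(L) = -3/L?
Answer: -36876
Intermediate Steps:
b(o) = -10 + 2*o
K(S, d) = 18 (K(S, d) = (-10 + 2*(-4))*(-1) = (-10 - 8)*(-1) = -18*(-1) = 18)
T(L) = -⅔ - 1/L (T(L) = -⅔ + (-3/L)/3 = -⅔ - 1/L)
D(x) = 84 (D(x) = 4*(18 + 3) = 4*21 = 84)
D(T(2))*(-374 - 65) = 84*(-374 - 65) = 84*(-439) = -36876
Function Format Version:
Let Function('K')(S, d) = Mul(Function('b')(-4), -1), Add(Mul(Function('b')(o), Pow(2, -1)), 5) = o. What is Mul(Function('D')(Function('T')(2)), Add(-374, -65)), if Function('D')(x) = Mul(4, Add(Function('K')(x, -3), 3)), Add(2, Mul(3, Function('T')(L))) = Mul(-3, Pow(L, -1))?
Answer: -36876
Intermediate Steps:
Function('b')(o) = Add(-10, Mul(2, o))
Function('K')(S, d) = 18 (Function('K')(S, d) = Mul(Add(-10, Mul(2, -4)), -1) = Mul(Add(-10, -8), -1) = Mul(-18, -1) = 18)
Function('T')(L) = Add(Rational(-2, 3), Mul(-1, Pow(L, -1))) (Function('T')(L) = Add(Rational(-2, 3), Mul(Rational(1, 3), Mul(-3, Pow(L, -1)))) = Add(Rational(-2, 3), Mul(-1, Pow(L, -1))))
Function('D')(x) = 84 (Function('D')(x) = Mul(4, Add(18, 3)) = Mul(4, 21) = 84)
Mul(Function('D')(Function('T')(2)), Add(-374, -65)) = Mul(84, Add(-374, -65)) = Mul(84, -439) = -36876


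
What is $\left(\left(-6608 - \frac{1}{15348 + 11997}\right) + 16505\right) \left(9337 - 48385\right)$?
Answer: $- \frac{3522565167424}{9115} \approx -3.8646 \cdot 10^{8}$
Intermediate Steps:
$\left(\left(-6608 - \frac{1}{15348 + 11997}\right) + 16505\right) \left(9337 - 48385\right) = \left(\left(-6608 - \frac{1}{27345}\right) + 16505\right) \left(-39048\right) = \left(- \frac{180695761}{27345} + 16505\right) \left(-39048\right) = \frac{270633464}{27345} \left(-39048\right) = - \frac{3522565167424}{9115}$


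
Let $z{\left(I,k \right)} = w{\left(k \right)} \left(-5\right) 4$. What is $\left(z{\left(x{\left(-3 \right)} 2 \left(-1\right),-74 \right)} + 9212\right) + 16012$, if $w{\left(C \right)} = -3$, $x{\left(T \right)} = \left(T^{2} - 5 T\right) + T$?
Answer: $25284$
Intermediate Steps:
$x{\left(T \right)} = T^{2} - 4 T$
$z{\left(I,k \right)} = 60$ ($z{\left(I,k \right)} = \left(-3\right) \left(-5\right) 4 = 15 \cdot 4 = 60$)
$\left(z{\left(x{\left(-3 \right)} 2 \left(-1\right),-74 \right)} + 9212\right) + 16012 = \left(60 + 9212\right) + 16012 = 9272 + 16012 = 25284$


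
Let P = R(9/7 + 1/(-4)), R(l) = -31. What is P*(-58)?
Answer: 1798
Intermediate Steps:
P = -31
P*(-58) = -31*(-58) = 1798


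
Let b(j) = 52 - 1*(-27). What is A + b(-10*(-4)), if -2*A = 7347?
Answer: -7189/2 ≈ -3594.5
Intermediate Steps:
A = -7347/2 (A = -½*7347 = -7347/2 ≈ -3673.5)
b(j) = 79 (b(j) = 52 + 27 = 79)
A + b(-10*(-4)) = -7347/2 + 79 = -7189/2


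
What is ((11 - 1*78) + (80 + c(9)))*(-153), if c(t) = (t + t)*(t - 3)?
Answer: -18513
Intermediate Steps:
c(t) = 2*t*(-3 + t) (c(t) = (2*t)*(-3 + t) = 2*t*(-3 + t))
((11 - 1*78) + (80 + c(9)))*(-153) = ((11 - 1*78) + (80 + 2*9*(-3 + 9)))*(-153) = ((11 - 78) + (80 + 2*9*6))*(-153) = (-67 + (80 + 108))*(-153) = (-67 + 188)*(-153) = 121*(-153) = -18513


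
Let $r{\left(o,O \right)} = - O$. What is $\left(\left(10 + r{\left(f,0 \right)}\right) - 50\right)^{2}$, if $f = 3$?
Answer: $1600$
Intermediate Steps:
$\left(\left(10 + r{\left(f,0 \right)}\right) - 50\right)^{2} = \left(\left(10 - 0\right) - 50\right)^{2} = \left(\left(10 + 0\right) - 50\right)^{2} = \left(10 - 50\right)^{2} = \left(-40\right)^{2} = 1600$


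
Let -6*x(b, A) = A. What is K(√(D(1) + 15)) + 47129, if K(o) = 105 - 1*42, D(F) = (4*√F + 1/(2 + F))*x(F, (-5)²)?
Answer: 47192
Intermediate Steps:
x(b, A) = -A/6
D(F) = -50*√F/3 - 25/(6*(2 + F)) (D(F) = (4*√F + 1/(2 + F))*(-⅙*(-5)²) = (1/(2 + F) + 4*√F)*(-⅙*25) = (1/(2 + F) + 4*√F)*(-25/6) = -50*√F/3 - 25/(6*(2 + F)))
K(o) = 63 (K(o) = 105 - 42 = 63)
K(√(D(1) + 15)) + 47129 = 63 + 47129 = 47192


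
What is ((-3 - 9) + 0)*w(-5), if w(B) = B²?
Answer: -300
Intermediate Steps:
((-3 - 9) + 0)*w(-5) = ((-3 - 9) + 0)*(-5)² = (-12 + 0)*25 = -12*25 = -300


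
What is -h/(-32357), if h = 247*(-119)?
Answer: -119/131 ≈ -0.90840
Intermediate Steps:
h = -29393
-h/(-32357) = -(-29393)/(-32357) = -(-29393)*(-1)/32357 = -1*119/131 = -119/131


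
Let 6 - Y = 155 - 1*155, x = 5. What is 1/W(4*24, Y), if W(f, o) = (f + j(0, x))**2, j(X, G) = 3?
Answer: 1/9801 ≈ 0.00010203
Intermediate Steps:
Y = 6 (Y = 6 - (155 - 1*155) = 6 - (155 - 155) = 6 - 1*0 = 6 + 0 = 6)
W(f, o) = (3 + f)**2 (W(f, o) = (f + 3)**2 = (3 + f)**2)
1/W(4*24, Y) = 1/((3 + 4*24)**2) = 1/((3 + 96)**2) = 1/(99**2) = 1/9801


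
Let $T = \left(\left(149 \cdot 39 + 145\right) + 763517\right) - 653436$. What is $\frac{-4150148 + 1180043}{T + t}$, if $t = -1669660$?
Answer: $\frac{2970105}{1553623} \approx 1.9117$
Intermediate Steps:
$T = 116037$ ($T = \left(\left(5811 + 145\right) + 763517\right) - 653436 = \left(5956 + 763517\right) - 653436 = 769473 - 653436 = 116037$)
$\frac{-4150148 + 1180043}{T + t} = \frac{-4150148 + 1180043}{116037 - 1669660} = - \frac{2970105}{-1553623} = \left(-2970105\right) \left(- \frac{1}{1553623}\right) = \frac{2970105}{1553623}$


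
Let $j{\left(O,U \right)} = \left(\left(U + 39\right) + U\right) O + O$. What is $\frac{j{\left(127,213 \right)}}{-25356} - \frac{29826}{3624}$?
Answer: $- \frac{40447651}{3828756} \approx -10.564$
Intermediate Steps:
$j{\left(O,U \right)} = O + O \left(39 + 2 U\right)$ ($j{\left(O,U \right)} = \left(\left(39 + U\right) + U\right) O + O = \left(39 + 2 U\right) O + O = O \left(39 + 2 U\right) + O = O + O \left(39 + 2 U\right)$)
$\frac{j{\left(127,213 \right)}}{-25356} - \frac{29826}{3624} = \frac{2 \cdot 127 \left(20 + 213\right)}{-25356} - \frac{29826}{3624} = 2 \cdot 127 \cdot 233 \left(- \frac{1}{25356}\right) - \frac{4971}{604} = 59182 \left(- \frac{1}{25356}\right) - \frac{4971}{604} = - \frac{29591}{12678} - \frac{4971}{604} = - \frac{40447651}{3828756}$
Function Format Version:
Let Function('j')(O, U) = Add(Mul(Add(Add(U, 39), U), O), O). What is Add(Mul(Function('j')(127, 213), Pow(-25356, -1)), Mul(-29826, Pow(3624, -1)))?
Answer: Rational(-40447651, 3828756) ≈ -10.564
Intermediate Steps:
Function('j')(O, U) = Add(O, Mul(O, Add(39, Mul(2, U)))) (Function('j')(O, U) = Add(Mul(Add(Add(39, U), U), O), O) = Add(Mul(Add(39, Mul(2, U)), O), O) = Add(Mul(O, Add(39, Mul(2, U))), O) = Add(O, Mul(O, Add(39, Mul(2, U)))))
Add(Mul(Function('j')(127, 213), Pow(-25356, -1)), Mul(-29826, Pow(3624, -1))) = Add(Mul(Mul(2, 127, Add(20, 213)), Pow(-25356, -1)), Mul(-29826, Pow(3624, -1))) = Add(Mul(Mul(2, 127, 233), Rational(-1, 25356)), Mul(-29826, Rational(1, 3624))) = Add(Mul(59182, Rational(-1, 25356)), Rational(-4971, 604)) = Add(Rational(-29591, 12678), Rational(-4971, 604)) = Rational(-40447651, 3828756)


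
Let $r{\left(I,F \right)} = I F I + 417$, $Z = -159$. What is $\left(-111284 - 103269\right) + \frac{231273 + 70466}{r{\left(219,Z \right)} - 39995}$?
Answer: $- \frac{1644629933220}{7665377} \approx -2.1455 \cdot 10^{5}$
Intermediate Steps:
$r{\left(I,F \right)} = 417 + F I^{2}$ ($r{\left(I,F \right)} = F I I + 417 = F I^{2} + 417 = 417 + F I^{2}$)
$\left(-111284 - 103269\right) + \frac{231273 + 70466}{r{\left(219,Z \right)} - 39995} = \left(-111284 - 103269\right) + \frac{231273 + 70466}{\left(417 - 159 \cdot 219^{2}\right) - 39995} = -214553 + \frac{301739}{\left(417 - 7625799\right) - 39995} = -214553 + \frac{301739}{-7625382 - 39995} = -214553 + \frac{301739}{-7665377} = -214553 + 301739 \left(- \frac{1}{7665377}\right) = -214553 - \frac{301739}{7665377} = - \frac{1644629933220}{7665377}$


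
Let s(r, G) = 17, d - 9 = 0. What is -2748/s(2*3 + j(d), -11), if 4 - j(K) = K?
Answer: -2748/17 ≈ -161.65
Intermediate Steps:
d = 9 (d = 9 + 0 = 9)
j(K) = 4 - K
-2748/s(2*3 + j(d), -11) = -2748/17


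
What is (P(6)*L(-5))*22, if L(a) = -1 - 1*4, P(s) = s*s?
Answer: -3960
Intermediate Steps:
P(s) = s²
L(a) = -5 (L(a) = -1 - 4 = -5)
(P(6)*L(-5))*22 = (6²*(-5))*22 = (36*(-5))*22 = -180*22 = -3960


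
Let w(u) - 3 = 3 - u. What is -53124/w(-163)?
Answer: -53124/169 ≈ -314.34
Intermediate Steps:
w(u) = 6 - u (w(u) = 3 + (3 - u) = 6 - u)
-53124/w(-163) = -53124/(6 - 1*(-163)) = -53124/(6 + 163) = -53124/169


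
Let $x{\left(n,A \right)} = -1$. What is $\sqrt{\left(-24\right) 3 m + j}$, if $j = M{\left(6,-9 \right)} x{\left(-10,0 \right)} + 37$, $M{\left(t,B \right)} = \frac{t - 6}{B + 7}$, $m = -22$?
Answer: $\sqrt{1621} \approx 40.262$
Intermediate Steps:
$M{\left(t,B \right)} = \frac{-6 + t}{7 + B}$
$j = 37$ ($j = \frac{-6 + 6}{7 - 9} \left(-1\right) + 37 = \frac{1}{-2} \cdot 0 \left(-1\right) + 37 = \left(- \frac{1}{2}\right) 0 \left(-1\right) + 37 = 0 \left(-1\right) + 37 = 0 + 37 = 37$)
$\sqrt{\left(-24\right) 3 m + j} = \sqrt{\left(-24\right) 3 \left(-22\right) + 37} = \sqrt{\left(-72\right) \left(-22\right) + 37} = \sqrt{1584 + 37} = \sqrt{1621}$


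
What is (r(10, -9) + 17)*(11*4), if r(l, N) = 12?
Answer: 1276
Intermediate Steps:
(r(10, -9) + 17)*(11*4) = (12 + 17)*(11*4) = 29*44 = 1276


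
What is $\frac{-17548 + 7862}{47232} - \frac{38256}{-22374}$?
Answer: $\frac{44172023}{29354688} \approx 1.5048$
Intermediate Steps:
$\frac{-17548 + 7862}{47232} - \frac{38256}{-22374} = \left(-9686\right) \frac{1}{47232} - - \frac{6376}{3729} = - \frac{4843}{23616} + \frac{6376}{3729} = \frac{44172023}{29354688}$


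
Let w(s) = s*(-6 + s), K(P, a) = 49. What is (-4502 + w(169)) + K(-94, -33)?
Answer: 23094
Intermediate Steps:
(-4502 + w(169)) + K(-94, -33) = (-4502 + 169*(-6 + 169)) + 49 = (-4502 + 169*163) + 49 = (-4502 + 27547) + 49 = 23045 + 49 = 23094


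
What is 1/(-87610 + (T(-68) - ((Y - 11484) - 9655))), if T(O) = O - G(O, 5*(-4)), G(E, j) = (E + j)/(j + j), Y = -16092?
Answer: -5/252246 ≈ -1.9822e-5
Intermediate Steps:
G(E, j) = (E + j)/(2*j) (G(E, j) = (E + j)/((2*j)) = (E + j)*(1/(2*j)) = (E + j)/(2*j))
T(O) = -½ + 41*O/40 (T(O) = O - (O + 5*(-4))/(2*(5*(-4))) = O - (O - 20)/(2*(-20)) = O - (-1)*(-20 + O)/(2*20) = O - (½ - O/40) = O + (-½ + O/40) = -½ + 41*O/40)
1/(-87610 + (T(-68) - ((Y - 11484) - 9655))) = 1/(-87610 + ((-½ + (41/40)*(-68)) - ((-16092 - 11484) - 9655))) = 1/(-87610 + ((-½ - 697/10) - (-27576 - 9655))) = 1/(-87610 + (-351/5 - 1*(-37231))) = 1/(-87610 + (-351/5 + 37231)) = 1/(-87610 + 185804/5) = 1/(-252246/5) = -5/252246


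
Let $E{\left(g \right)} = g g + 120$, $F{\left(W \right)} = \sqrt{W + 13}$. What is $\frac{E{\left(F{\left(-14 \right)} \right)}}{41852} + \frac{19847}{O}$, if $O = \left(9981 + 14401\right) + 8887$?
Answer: $\frac{834595655}{1392374188} \approx 0.5994$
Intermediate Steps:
$F{\left(W \right)} = \sqrt{13 + W}$
$O = 33269$ ($O = 24382 + 8887 = 33269$)
$E{\left(g \right)} = 120 + g^{2}$ ($E{\left(g \right)} = g^{2} + 120 = 120 + g^{2}$)
$\frac{E{\left(F{\left(-14 \right)} \right)}}{41852} + \frac{19847}{O} = \frac{120 + \left(\sqrt{13 - 14}\right)^{2}}{41852} + \frac{19847}{33269} = \left(120 + \left(\sqrt{-1}\right)^{2}\right) \frac{1}{41852} + 19847 \cdot \frac{1}{33269} = \left(120 + i^{2}\right) \frac{1}{41852} + \frac{19847}{33269} = \left(120 - 1\right) \frac{1}{41852} + \frac{19847}{33269} = 119 \cdot \frac{1}{41852} + \frac{19847}{33269} = \frac{119}{41852} + \frac{19847}{33269} = \frac{834595655}{1392374188}$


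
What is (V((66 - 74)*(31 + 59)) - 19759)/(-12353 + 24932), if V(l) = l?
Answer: -20479/12579 ≈ -1.6280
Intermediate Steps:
(V((66 - 74)*(31 + 59)) - 19759)/(-12353 + 24932) = ((66 - 74)*(31 + 59) - 19759)/(-12353 + 24932) = (-8*90 - 19759)/12579 = (-720 - 19759)*(1/12579) = -20479*1/12579 = -20479/12579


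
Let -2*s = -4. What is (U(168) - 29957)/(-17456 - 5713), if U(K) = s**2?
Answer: 29953/23169 ≈ 1.2928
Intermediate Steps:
s = 2 (s = -1/2*(-4) = 2)
U(K) = 4 (U(K) = 2**2 = 4)
(U(168) - 29957)/(-17456 - 5713) = (4 - 29957)/(-17456 - 5713) = -29953/(-23169) = -29953*(-1/23169) = 29953/23169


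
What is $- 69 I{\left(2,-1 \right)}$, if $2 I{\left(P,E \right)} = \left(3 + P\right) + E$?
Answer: $-138$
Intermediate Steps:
$I{\left(P,E \right)} = \frac{3}{2} + \frac{E}{2} + \frac{P}{2}$ ($I{\left(P,E \right)} = \frac{\left(3 + P\right) + E}{2} = \frac{3 + E + P}{2} = \frac{3}{2} + \frac{E}{2} + \frac{P}{2}$)
$- 69 I{\left(2,-1 \right)} = - 69 \left(\frac{3}{2} + \frac{1}{2} \left(-1\right) + \frac{1}{2} \cdot 2\right) = - 69 \left(\frac{3}{2} - \frac{1}{2} + 1\right) = \left(-69\right) 2 = -138$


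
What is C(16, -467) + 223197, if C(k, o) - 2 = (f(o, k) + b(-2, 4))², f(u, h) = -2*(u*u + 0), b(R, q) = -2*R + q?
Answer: 190244492099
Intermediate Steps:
b(R, q) = q - 2*R
f(u, h) = -2*u² (f(u, h) = -2*(u² + 0) = -2*u²)
C(k, o) = 2 + (8 - 2*o²)² (C(k, o) = 2 + (-2*o² + (4 - 2*(-2)))² = 2 + (-2*o² + (4 + 4))² = 2 + (-2*o² + 8)² = 2 + (8 - 2*o²)²)
C(16, -467) + 223197 = (2 + 4*(-4 + (-467)²)²) + 223197 = (2 + 4*(-4 + 218089)²) + 223197 = (2 + 4*218085²) + 223197 = (2 + 4*47561067225) + 223197 = (2 + 190244268900) + 223197 = 190244268902 + 223197 = 190244492099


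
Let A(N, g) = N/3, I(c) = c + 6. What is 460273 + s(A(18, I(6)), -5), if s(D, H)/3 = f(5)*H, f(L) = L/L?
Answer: 460258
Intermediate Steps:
f(L) = 1
I(c) = 6 + c
A(N, g) = N/3 (A(N, g) = N*(1/3) = N/3)
s(D, H) = 3*H (s(D, H) = 3*(1*H) = 3*H)
460273 + s(A(18, I(6)), -5) = 460273 + 3*(-5) = 460273 - 15 = 460258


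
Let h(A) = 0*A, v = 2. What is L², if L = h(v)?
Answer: 0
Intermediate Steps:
h(A) = 0
L = 0
L² = 0² = 0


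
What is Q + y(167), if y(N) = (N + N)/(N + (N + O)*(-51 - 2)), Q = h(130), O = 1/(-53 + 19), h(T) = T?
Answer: 38365034/295203 ≈ 129.96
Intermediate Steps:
O = -1/34 (O = 1/(-34) = -1/34 ≈ -0.029412)
Q = 130
y(N) = 2*N/(53/34 - 52*N) (y(N) = (N + N)/(N + (N - 1/34)*(-51 - 2)) = (2*N)/(N + (-1/34 + N)*(-53)) = (2*N)/(N + (53/34 - 53*N)) = (2*N)/(53/34 - 52*N) = 2*N/(53/34 - 52*N))
Q + y(167) = 130 - 68*167/(-53 + 1768*167) = 130 - 68*167/(-53 + 295256) = 130 - 68*167/295203 = 130 - 68*167*1/295203 = 130 - 11356/295203 = 38365034/295203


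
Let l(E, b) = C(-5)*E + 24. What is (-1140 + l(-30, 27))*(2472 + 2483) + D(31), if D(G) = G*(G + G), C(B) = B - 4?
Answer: -4190008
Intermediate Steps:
C(B) = -4 + B
l(E, b) = 24 - 9*E (l(E, b) = (-4 - 5)*E + 24 = -9*E + 24 = 24 - 9*E)
D(G) = 2*G**2 (D(G) = G*(2*G) = 2*G**2)
(-1140 + l(-30, 27))*(2472 + 2483) + D(31) = (-1140 + (24 - 9*(-30)))*(2472 + 2483) + 2*31**2 = (-1140 + (24 + 270))*4955 + 2*961 = (-1140 + 294)*4955 + 1922 = -846*4955 + 1922 = -4191930 + 1922 = -4190008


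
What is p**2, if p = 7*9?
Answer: 3969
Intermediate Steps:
p = 63
p**2 = 63**2 = 3969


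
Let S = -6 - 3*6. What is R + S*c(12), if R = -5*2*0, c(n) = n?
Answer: -288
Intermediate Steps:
R = 0 (R = -10*0 = 0)
S = -24 (S = -6 - 18 = -24)
R + S*c(12) = 0 - 24*12 = 0 - 288 = -288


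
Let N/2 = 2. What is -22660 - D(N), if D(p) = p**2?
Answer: -22676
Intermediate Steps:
N = 4 (N = 2*2 = 4)
-22660 - D(N) = -22660 - 1*4**2 = -22660 - 1*16 = -22660 - 16 = -22676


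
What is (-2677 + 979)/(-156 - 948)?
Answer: 283/184 ≈ 1.5380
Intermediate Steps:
(-2677 + 979)/(-156 - 948) = -1698/(-1104) = -1698*(-1/1104) = 283/184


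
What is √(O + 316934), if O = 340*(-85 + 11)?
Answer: √291774 ≈ 540.16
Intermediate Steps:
O = -25160 (O = 340*(-74) = -25160)
√(O + 316934) = √(-25160 + 316934) = √291774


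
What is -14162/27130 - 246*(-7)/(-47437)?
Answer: -8762447/15694705 ≈ -0.55831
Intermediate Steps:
-14162/27130 - 246*(-7)/(-47437) = -14162*1/27130 + 1722*(-1/47437) = -7081/13565 - 42/1157 = -8762447/15694705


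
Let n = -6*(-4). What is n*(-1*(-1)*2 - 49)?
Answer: -1128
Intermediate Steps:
n = 24
n*(-1*(-1)*2 - 49) = 24*(-1*(-1)*2 - 49) = 24*(1*2 - 49) = 24*(2 - 49) = 24*(-47) = -1128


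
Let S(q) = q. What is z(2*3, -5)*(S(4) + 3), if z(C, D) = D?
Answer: -35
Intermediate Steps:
z(2*3, -5)*(S(4) + 3) = -5*(4 + 3) = -5*7 = -35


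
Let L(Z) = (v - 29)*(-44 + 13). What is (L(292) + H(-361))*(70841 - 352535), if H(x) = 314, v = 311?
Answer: 2374117032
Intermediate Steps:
L(Z) = -8742 (L(Z) = (311 - 29)*(-44 + 13) = 282*(-31) = -8742)
(L(292) + H(-361))*(70841 - 352535) = (-8742 + 314)*(70841 - 352535) = -8428*(-281694) = 2374117032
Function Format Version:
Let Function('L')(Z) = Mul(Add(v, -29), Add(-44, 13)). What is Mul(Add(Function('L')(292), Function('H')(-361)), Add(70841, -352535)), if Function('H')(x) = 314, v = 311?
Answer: 2374117032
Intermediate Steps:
Function('L')(Z) = -8742 (Function('L')(Z) = Mul(Add(311, -29), Add(-44, 13)) = Mul(282, -31) = -8742)
Mul(Add(Function('L')(292), Function('H')(-361)), Add(70841, -352535)) = Mul(Add(-8742, 314), Add(70841, -352535)) = Mul(-8428, -281694) = 2374117032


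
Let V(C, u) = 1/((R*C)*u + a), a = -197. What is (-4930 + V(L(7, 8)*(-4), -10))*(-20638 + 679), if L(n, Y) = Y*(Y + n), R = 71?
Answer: 33514609695651/340603 ≈ 9.8398e+7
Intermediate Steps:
V(C, u) = 1/(-197 + 71*C*u) (V(C, u) = 1/((71*C)*u - 197) = 1/(71*C*u - 197) = 1/(-197 + 71*C*u))
(-4930 + V(L(7, 8)*(-4), -10))*(-20638 + 679) = (-4930 + 1/(-197 + 71*((8*(8 + 7))*(-4))*(-10)))*(-20638 + 679) = (-4930 + 1/(-197 + 71*((8*15)*(-4))*(-10)))*(-19959) = (-4930 + 1/(-197 + 71*(120*(-4))*(-10)))*(-19959) = (-4930 + 1/(-197 + 71*(-480)*(-10)))*(-19959) = (-4930 + 1/(-197 + 340800))*(-19959) = (-4930 + 1/340603)*(-19959) = -1679172789/340603*(-19959) = 33514609695651/340603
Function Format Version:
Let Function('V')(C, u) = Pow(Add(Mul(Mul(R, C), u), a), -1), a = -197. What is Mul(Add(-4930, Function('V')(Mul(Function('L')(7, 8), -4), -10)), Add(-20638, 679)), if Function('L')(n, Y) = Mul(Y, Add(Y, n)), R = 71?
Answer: Rational(33514609695651, 340603) ≈ 9.8398e+7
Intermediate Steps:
Function('V')(C, u) = Pow(Add(-197, Mul(71, C, u)), -1) (Function('V')(C, u) = Pow(Add(Mul(Mul(71, C), u), -197), -1) = Pow(Add(Mul(71, C, u), -197), -1) = Pow(Add(-197, Mul(71, C, u)), -1))
Mul(Add(-4930, Function('V')(Mul(Function('L')(7, 8), -4), -10)), Add(-20638, 679)) = Mul(Add(-4930, Pow(Add(-197, Mul(71, Mul(Mul(8, Add(8, 7)), -4), -10)), -1)), Add(-20638, 679)) = Mul(Add(-4930, Pow(Add(-197, Mul(71, Mul(Mul(8, 15), -4), -10)), -1)), -19959) = Mul(Add(-4930, Pow(Add(-197, Mul(71, Mul(120, -4), -10)), -1)), -19959) = Mul(Add(-4930, Pow(Add(-197, Mul(71, -480, -10)), -1)), -19959) = Mul(Add(-4930, Pow(Add(-197, 340800), -1)), -19959) = Mul(Add(-4930, Pow(340603, -1)), -19959) = Mul(Add(-4930, Rational(1, 340603)), -19959) = Mul(Rational(-1679172789, 340603), -19959) = Rational(33514609695651, 340603)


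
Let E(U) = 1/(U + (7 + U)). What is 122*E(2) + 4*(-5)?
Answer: -98/11 ≈ -8.9091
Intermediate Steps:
E(U) = 1/(7 + 2*U)
122*E(2) + 4*(-5) = 122/(7 + 2*2) + 4*(-5) = 122/(7 + 4) - 20 = 122/11 - 20 = -98/11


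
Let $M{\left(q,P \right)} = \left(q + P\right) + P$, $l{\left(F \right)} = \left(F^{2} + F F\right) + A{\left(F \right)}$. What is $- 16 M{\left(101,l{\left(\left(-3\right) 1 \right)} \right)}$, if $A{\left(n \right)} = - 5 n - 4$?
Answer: $-2544$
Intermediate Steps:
$A{\left(n \right)} = -4 - 5 n$
$l{\left(F \right)} = -4 - 5 F + 2 F^{2}$ ($l{\left(F \right)} = \left(F^{2} + F F\right) - \left(4 + 5 F\right) = \left(F^{2} + F^{2}\right) - \left(4 + 5 F\right) = 2 F^{2} - \left(4 + 5 F\right) = -4 - 5 F + 2 F^{2}$)
$M{\left(q,P \right)} = q + 2 P$ ($M{\left(q,P \right)} = \left(P + q\right) + P = q + 2 P$)
$- 16 M{\left(101,l{\left(\left(-3\right) 1 \right)} \right)} = - 16 \left(101 + 2 \left(-4 - 5 \left(\left(-3\right) 1\right) + 2 \left(\left(-3\right) 1\right)^{2}\right)\right) = - 16 \left(101 + 2 \left(-4 - -15 + 2 \left(-3\right)^{2}\right)\right) = - 16 \left(101 + 2 \left(-4 + 15 + 2 \cdot 9\right)\right) = - 16 \left(101 + 2 \left(-4 + 15 + 18\right)\right) = - 16 \left(101 + 2 \cdot 29\right) = - 16 \left(101 + 58\right) = \left(-16\right) 159 = -2544$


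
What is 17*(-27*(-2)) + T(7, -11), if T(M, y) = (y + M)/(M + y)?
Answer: 919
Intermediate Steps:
T(M, y) = 1 (T(M, y) = (M + y)/(M + y) = 1)
17*(-27*(-2)) + T(7, -11) = 17*(-27*(-2)) + 1 = 17*54 + 1 = 918 + 1 = 919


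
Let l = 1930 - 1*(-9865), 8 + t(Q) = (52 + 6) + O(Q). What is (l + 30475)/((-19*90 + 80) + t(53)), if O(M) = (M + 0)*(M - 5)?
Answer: 21135/482 ≈ 43.849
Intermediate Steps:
O(M) = M*(-5 + M)
t(Q) = 50 + Q*(-5 + Q) (t(Q) = -8 + ((52 + 6) + Q*(-5 + Q)) = -8 + (58 + Q*(-5 + Q)) = 50 + Q*(-5 + Q))
l = 11795 (l = 1930 + 9865 = 11795)
(l + 30475)/((-19*90 + 80) + t(53)) = (11795 + 30475)/((-19*90 + 80) + (50 + 53*(-5 + 53))) = 42270/((-1710 + 80) + (50 + 53*48)) = 42270/(-1630 + (50 + 2544)) = 42270/(-1630 + 2594) = 42270/964 = 42270*(1/964) = 21135/482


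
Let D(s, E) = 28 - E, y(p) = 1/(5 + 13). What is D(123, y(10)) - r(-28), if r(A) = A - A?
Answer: 503/18 ≈ 27.944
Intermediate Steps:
y(p) = 1/18
r(A) = 0
D(123, y(10)) - r(-28) = (28 - 1*1/18) - 1*0 = (28 - 1/18) + 0 = 503/18 + 0 = 503/18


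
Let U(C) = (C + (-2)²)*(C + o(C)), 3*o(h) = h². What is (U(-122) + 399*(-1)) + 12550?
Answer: -1676671/3 ≈ -5.5889e+5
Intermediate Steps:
o(h) = h²/3
U(C) = (4 + C)*(C + C²/3) (U(C) = (C + (-2)²)*(C + C²/3) = (C + 4)*(C + C²/3) = (4 + C)*(C + C²/3))
(U(-122) + 399*(-1)) + 12550 = ((⅓)*(-122)*(12 + (-122)² + 7*(-122)) + 399*(-1)) + 12550 = ((⅓)*(-122)*(12 + 14884 - 854) - 399) + 12550 = ((⅓)*(-122)*14042 - 399) + 12550 = (-1713124/3 - 399) + 12550 = -1714321/3 + 12550 = -1676671/3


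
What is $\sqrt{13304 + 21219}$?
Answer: $\sqrt{34523} \approx 185.8$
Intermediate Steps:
$\sqrt{13304 + 21219} = \sqrt{34523}$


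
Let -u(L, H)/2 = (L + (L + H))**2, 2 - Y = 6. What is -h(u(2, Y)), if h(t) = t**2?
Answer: 0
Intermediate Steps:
Y = -4 (Y = 2 - 1*6 = 2 - 6 = -4)
u(L, H) = -2*(H + 2*L)**2 (u(L, H) = -2*(L + (L + H))**2 = -2*(L + (H + L))**2 = -2*(H + 2*L)**2)
-h(u(2, Y)) = -(-2*(-4 + 2*2)**2)**2 = -(-2*(-4 + 4)**2)**2 = -(-2*0**2)**2 = -(-2*0)**2 = -1*0**2 = -1*0 = 0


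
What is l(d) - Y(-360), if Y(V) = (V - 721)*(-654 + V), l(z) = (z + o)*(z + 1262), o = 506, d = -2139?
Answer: 336007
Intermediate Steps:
l(z) = (506 + z)*(1262 + z) (l(z) = (z + 506)*(z + 1262) = (506 + z)*(1262 + z))
Y(V) = (-721 + V)*(-654 + V)
l(d) - Y(-360) = (638572 + (-2139)² + 1768*(-2139)) - (471534 + (-360)² - 1375*(-360)) = (638572 + 4575321 - 3781752) - (471534 + 129600 + 495000) = 1432141 - 1*1096134 = 1432141 - 1096134 = 336007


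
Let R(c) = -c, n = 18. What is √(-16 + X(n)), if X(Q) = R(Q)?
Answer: I*√34 ≈ 5.8309*I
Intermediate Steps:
X(Q) = -Q
√(-16 + X(n)) = √(-16 - 1*18) = √(-16 - 18) = √(-34) = I*√34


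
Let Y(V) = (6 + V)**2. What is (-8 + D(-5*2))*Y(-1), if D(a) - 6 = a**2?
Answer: 2450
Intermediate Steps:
D(a) = 6 + a**2
(-8 + D(-5*2))*Y(-1) = (-8 + (6 + (-5*2)**2))*(6 - 1)**2 = (-8 + (6 + (-10)**2))*5**2 = (-8 + (6 + 100))*25 = (-8 + 106)*25 = 98*25 = 2450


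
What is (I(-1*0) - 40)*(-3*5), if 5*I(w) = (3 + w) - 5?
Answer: 606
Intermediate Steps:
I(w) = -⅖ + w/5 (I(w) = ((3 + w) - 5)/5 = (-2 + w)/5 = -⅖ + w/5)
(I(-1*0) - 40)*(-3*5) = ((-⅖ + (-1*0)/5) - 40)*(-3*5) = ((-⅖ + (⅕)*0) - 40)*(-15) = ((-⅖ + 0) - 40)*(-15) = (-⅖ - 40)*(-15) = -202/5*(-15) = 606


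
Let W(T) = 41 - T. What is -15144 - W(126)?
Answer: -15059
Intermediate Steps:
-15144 - W(126) = -15144 - (41 - 1*126) = -15144 - (41 - 126) = -15144 - 1*(-85) = -15144 + 85 = -15059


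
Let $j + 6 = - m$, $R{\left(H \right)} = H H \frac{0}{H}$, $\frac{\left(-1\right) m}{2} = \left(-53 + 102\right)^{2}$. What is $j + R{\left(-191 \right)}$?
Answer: $4796$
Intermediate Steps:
$m = -4802$ ($m = - 2 \left(-53 + 102\right)^{2} = - 2 \cdot 49^{2} = \left(-2\right) 2401 = -4802$)
$R{\left(H \right)} = 0$ ($R{\left(H \right)} = H^{2} \cdot 0 = 0$)
$j = 4796$ ($j = -6 - -4802 = -6 + 4802 = 4796$)
$j + R{\left(-191 \right)} = 4796 + 0 = 4796$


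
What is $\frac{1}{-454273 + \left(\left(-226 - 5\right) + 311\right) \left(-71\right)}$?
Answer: $- \frac{1}{459953} \approx -2.1741 \cdot 10^{-6}$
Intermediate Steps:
$\frac{1}{-454273 + \left(\left(-226 - 5\right) + 311\right) \left(-71\right)} = \frac{1}{-454273 + \left(-231 + 311\right) \left(-71\right)} = \frac{1}{-454273 + 80 \left(-71\right)} = \frac{1}{-454273 - 5680} = \frac{1}{-459953} = - \frac{1}{459953}$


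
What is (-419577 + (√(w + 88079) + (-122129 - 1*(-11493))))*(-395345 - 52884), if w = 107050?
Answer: 237656842777 - 4034061*√2409 ≈ 2.3746e+11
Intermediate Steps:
(-419577 + (√(w + 88079) + (-122129 - 1*(-11493))))*(-395345 - 52884) = (-419577 + (√(107050 + 88079) + (-122129 - 1*(-11493))))*(-395345 - 52884) = (-419577 + (√195129 + (-122129 + 11493)))*(-448229) = (-419577 + (9*√2409 - 110636))*(-448229) = (-419577 + (-110636 + 9*√2409))*(-448229) = (-530213 + 9*√2409)*(-448229) = 237656842777 - 4034061*√2409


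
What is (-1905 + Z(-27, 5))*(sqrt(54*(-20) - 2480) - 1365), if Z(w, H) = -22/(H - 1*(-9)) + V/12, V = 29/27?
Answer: 281053565/108 - 4323901*I*sqrt(890)/1134 ≈ 2.6023e+6 - 1.1375e+5*I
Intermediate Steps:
V = 29/27 (V = 29*(1/27) = 29/27 ≈ 1.0741)
Z(w, H) = 29/324 - 22/(9 + H) (Z(w, H) = -22/(H - 1*(-9)) + (29/27)/12 = -22/(H + 9) + (29/27)*(1/12) = -22/(9 + H) + 29/324 = 29/324 - 22/(9 + H))
(-1905 + Z(-27, 5))*(sqrt(54*(-20) - 2480) - 1365) = (-1905 + (-6867 + 29*5)/(324*(9 + 5)))*(sqrt(54*(-20) - 2480) - 1365) = (-1905 + (1/324)*(-6867 + 145)/14)*(sqrt(-1080 - 2480) - 1365) = (-1905 + (1/324)*(1/14)*(-6722))*(sqrt(-3560) - 1365) = (-1905 - 3361/2268)*(2*I*sqrt(890) - 1365) = -4323901*(-1365 + 2*I*sqrt(890))/2268 = 281053565/108 - 4323901*I*sqrt(890)/1134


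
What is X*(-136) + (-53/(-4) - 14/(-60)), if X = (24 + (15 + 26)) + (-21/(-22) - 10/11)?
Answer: -5829581/660 ≈ -8832.7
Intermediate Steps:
X = 1431/22 (X = (24 + 41) + (-21*(-1/22) - 10*1/11) = 65 + (21/22 - 10/11) = 65 + 1/22 = 1431/22 ≈ 65.045)
X*(-136) + (-53/(-4) - 14/(-60)) = (1431/22)*(-136) + (-53/(-4) - 14/(-60)) = -97308/11 + (-53*(-¼) - 14*(-1/60)) = -97308/11 + (53/4 + 7/30) = -97308/11 + 809/60 = -5829581/660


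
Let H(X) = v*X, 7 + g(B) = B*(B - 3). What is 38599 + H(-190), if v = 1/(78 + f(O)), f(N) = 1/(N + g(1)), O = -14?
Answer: 69203637/1793 ≈ 38597.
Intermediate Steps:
g(B) = -7 + B*(-3 + B) (g(B) = -7 + B*(B - 3) = -7 + B*(-3 + B))
f(N) = 1/(-9 + N) (f(N) = 1/(N + (-7 + 1**2 - 3*1)) = 1/(N + (-7 + 1 - 3)) = 1/(N - 9) = 1/(-9 + N))
v = 23/1793 (v = 1/(78 + 1/(-9 - 14)) = 1/(78 + 1/(-23)) = 1/(78 - 1/23) = 1/(1793/23) = 23/1793 ≈ 0.012828)
H(X) = 23*X/1793
38599 + H(-190) = 38599 + (23/1793)*(-190) = 38599 - 4370/1793 = 69203637/1793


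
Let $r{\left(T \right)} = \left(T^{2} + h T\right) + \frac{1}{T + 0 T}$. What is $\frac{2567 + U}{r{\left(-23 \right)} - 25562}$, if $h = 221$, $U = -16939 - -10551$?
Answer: $\frac{87883}{692669} \approx 0.12688$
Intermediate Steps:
$U = -6388$ ($U = -16939 + 10551 = -6388$)
$r{\left(T \right)} = \frac{1}{T} + T^{2} + 221 T$ ($r{\left(T \right)} = \left(T^{2} + 221 T\right) + \frac{1}{T + 0 T} = \left(T^{2} + 221 T\right) + \frac{1}{T + 0} = \left(T^{2} + 221 T\right) + \frac{1}{T} = \frac{1}{T} + T^{2} + 221 T$)
$\frac{2567 + U}{r{\left(-23 \right)} - 25562} = \frac{2567 - 6388}{\frac{1 + \left(-23\right)^{2} \left(221 - 23\right)}{-23} - 25562} = - \frac{3821}{- \frac{1 + 529 \cdot 198}{23} - 25562} = - \frac{3821}{- \frac{1 + 104742}{23} - 25562} = - \frac{3821}{\left(- \frac{1}{23}\right) 104743 - 25562} = - \frac{3821}{- \frac{104743}{23} - 25562} = - \frac{3821}{- \frac{692669}{23}} = \left(-3821\right) \left(- \frac{23}{692669}\right) = \frac{87883}{692669}$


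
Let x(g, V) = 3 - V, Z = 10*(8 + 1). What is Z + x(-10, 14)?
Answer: 79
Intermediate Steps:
Z = 90 (Z = 10*9 = 90)
Z + x(-10, 14) = 90 + (3 - 1*14) = 90 + (3 - 14) = 90 - 11 = 79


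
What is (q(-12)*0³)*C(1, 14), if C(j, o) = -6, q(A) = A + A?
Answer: 0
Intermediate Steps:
q(A) = 2*A
(q(-12)*0³)*C(1, 14) = ((2*(-12))*0³)*(-6) = -24*0*(-6) = 0*(-6) = 0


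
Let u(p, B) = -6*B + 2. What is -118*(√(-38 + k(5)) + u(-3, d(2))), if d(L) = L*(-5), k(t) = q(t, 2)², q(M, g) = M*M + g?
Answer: -7316 - 118*√691 ≈ -10418.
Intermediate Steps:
q(M, g) = g + M² (q(M, g) = M² + g = g + M²)
k(t) = (2 + t²)²
d(L) = -5*L
u(p, B) = 2 - 6*B
-118*(√(-38 + k(5)) + u(-3, d(2))) = -118*(√(-38 + (2 + 5²)²) + (2 - (-30)*2)) = -118*(√(-38 + (2 + 25)²) + (2 - 6*(-10))) = -118*(√(-38 + 27²) + (2 + 60)) = -118*(√(-38 + 729) + 62) = -118*(√691 + 62) = -118*(62 + √691) = -7316 - 118*√691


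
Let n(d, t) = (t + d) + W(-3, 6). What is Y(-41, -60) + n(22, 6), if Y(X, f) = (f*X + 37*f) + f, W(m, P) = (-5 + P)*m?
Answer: 205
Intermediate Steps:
W(m, P) = m*(-5 + P)
Y(X, f) = 38*f + X*f (Y(X, f) = (X*f + 37*f) + f = (37*f + X*f) + f = 38*f + X*f)
n(d, t) = -3 + d + t (n(d, t) = (t + d) - 3*(-5 + 6) = (d + t) - 3*1 = (d + t) - 3 = -3 + d + t)
Y(-41, -60) + n(22, 6) = -60*(38 - 41) + (-3 + 22 + 6) = -60*(-3) + 25 = 180 + 25 = 205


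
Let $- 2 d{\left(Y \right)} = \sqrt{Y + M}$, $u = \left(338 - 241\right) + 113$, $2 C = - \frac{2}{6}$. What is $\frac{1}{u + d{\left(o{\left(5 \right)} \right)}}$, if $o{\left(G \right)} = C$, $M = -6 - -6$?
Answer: $\frac{5040}{1058401} + \frac{2 i \sqrt{6}}{1058401} \approx 0.0047619 + 4.6287 \cdot 10^{-6} i$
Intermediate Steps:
$C = - \frac{1}{6}$ ($C = \frac{\left(-2\right) \frac{1}{6}}{2} = \frac{1}{2} \left(- \frac{1}{3}\right) = - \frac{1}{6} \approx -0.16667$)
$M = 0$ ($M = -6 + 6 = 0$)
$u = 210$ ($u = 97 + 113 = 210$)
$o{\left(G \right)} = - \frac{1}{6}$
$d{\left(Y \right)} = - \frac{\sqrt{Y}}{2}$ ($d{\left(Y \right)} = - \frac{\sqrt{Y + 0}}{2} = - \frac{\sqrt{Y}}{2}$)
$\frac{1}{u + d{\left(o{\left(5 \right)} \right)}} = \frac{1}{210 - \frac{\sqrt{- \frac{1}{6}}}{2}} = \frac{1}{210 - \frac{\frac{1}{6} i \sqrt{6}}{2}} = \frac{1}{210 - \frac{i \sqrt{6}}{12}}$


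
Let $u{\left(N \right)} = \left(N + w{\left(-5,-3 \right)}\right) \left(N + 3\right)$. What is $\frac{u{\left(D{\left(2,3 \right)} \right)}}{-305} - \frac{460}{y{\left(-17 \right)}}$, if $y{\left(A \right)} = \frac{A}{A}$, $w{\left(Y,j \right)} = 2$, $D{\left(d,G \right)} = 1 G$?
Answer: $- \frac{28066}{61} \approx -460.1$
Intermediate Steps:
$D{\left(d,G \right)} = G$
$y{\left(A \right)} = 1$
$u{\left(N \right)} = \left(2 + N\right) \left(3 + N\right)$ ($u{\left(N \right)} = \left(N + 2\right) \left(N + 3\right) = \left(2 + N\right) \left(3 + N\right)$)
$\frac{u{\left(D{\left(2,3 \right)} \right)}}{-305} - \frac{460}{y{\left(-17 \right)}} = \frac{6 + 3^{2} + 5 \cdot 3}{-305} - \frac{460}{1} = \left(6 + 9 + 15\right) \left(- \frac{1}{305}\right) - 460 = 30 \left(- \frac{1}{305}\right) - 460 = - \frac{6}{61} - 460 = - \frac{28066}{61}$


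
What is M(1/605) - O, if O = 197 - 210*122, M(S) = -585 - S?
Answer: 15026989/605 ≈ 24838.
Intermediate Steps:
O = -25423 (O = 197 - 25620 = -25423)
M(1/605) - O = (-585 - 1/605) - 1*(-25423) = (-585 - 1*1/605) + 25423 = (-585 - 1/605) + 25423 = -353926/605 + 25423 = 15026989/605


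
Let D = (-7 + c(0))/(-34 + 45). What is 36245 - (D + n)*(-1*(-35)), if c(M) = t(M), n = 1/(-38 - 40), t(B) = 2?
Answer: 31112245/858 ≈ 36261.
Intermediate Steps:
n = -1/78 (n = 1/(-78) = -1/78 ≈ -0.012821)
c(M) = 2
D = -5/11 (D = (-7 + 2)/(-34 + 45) = -5/11 ≈ -0.45455)
36245 - (D + n)*(-1*(-35)) = 36245 - (-5/11 - 1/78)*(-1*(-35)) = 36245 - (-401)*35/858 = 36245 - 1*(-14035/858) = 36245 + 14035/858 = 31112245/858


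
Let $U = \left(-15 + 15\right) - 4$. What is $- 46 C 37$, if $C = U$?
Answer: $6808$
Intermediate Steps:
$U = -4$ ($U = 0 - 4 = -4$)
$C = -4$
$- 46 C 37 = \left(-46\right) \left(-4\right) 37 = 184 \cdot 37 = 6808$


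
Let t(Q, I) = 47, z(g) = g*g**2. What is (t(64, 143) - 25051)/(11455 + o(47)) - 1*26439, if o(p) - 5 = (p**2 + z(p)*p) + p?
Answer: -129376548287/4893397 ≈ -26439.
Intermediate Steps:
z(g) = g**3
o(p) = 5 + p + p**2 + p**4 (o(p) = 5 + ((p**2 + p**3*p) + p) = 5 + ((p**2 + p**4) + p) = 5 + (p + p**2 + p**4) = 5 + p + p**2 + p**4)
(t(64, 143) - 25051)/(11455 + o(47)) - 1*26439 = (47 - 25051)/(11455 + (5 + 47 + 47**2 + 47**4)) - 1*26439 = -25004/(11455 + (5 + 47 + 2209 + 4879681)) - 26439 = -25004/(11455 + 4881942) - 26439 = -25004/4893397 - 26439 = -129376548287/4893397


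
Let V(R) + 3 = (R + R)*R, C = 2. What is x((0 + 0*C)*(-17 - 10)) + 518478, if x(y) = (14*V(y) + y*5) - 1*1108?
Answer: 517328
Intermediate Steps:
V(R) = -3 + 2*R² (V(R) = -3 + (R + R)*R = -3 + (2*R)*R = -3 + 2*R²)
x(y) = -1150 + 5*y + 28*y² (x(y) = (14*(-3 + 2*y²) + y*5) - 1*1108 = ((-42 + 28*y²) + 5*y) - 1108 = (-42 + 5*y + 28*y²) - 1108 = -1150 + 5*y + 28*y²)
x((0 + 0*C)*(-17 - 10)) + 518478 = (-1150 + 5*((0 + 0*2)*(-17 - 10)) + 28*((0 + 0*2)*(-17 - 10))²) + 518478 = (-1150 + 5*((0 + 0)*(-27)) + 28*((0 + 0)*(-27))²) + 518478 = (-1150 + 5*(0*(-27)) + 28*(0*(-27))²) + 518478 = (-1150 + 5*0 + 28*0²) + 518478 = (-1150 + 0 + 28*0) + 518478 = (-1150 + 0 + 0) + 518478 = -1150 + 518478 = 517328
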